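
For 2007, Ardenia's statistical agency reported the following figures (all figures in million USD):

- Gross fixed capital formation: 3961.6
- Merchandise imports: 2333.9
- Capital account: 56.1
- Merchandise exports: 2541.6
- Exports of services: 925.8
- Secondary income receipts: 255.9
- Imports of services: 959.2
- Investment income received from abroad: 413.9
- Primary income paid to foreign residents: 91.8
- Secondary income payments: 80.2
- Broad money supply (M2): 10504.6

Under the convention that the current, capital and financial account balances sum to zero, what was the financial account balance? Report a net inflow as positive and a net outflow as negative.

-728.2

Goods balance = 2541.6 - 2333.9 = 207.7
Services balance = 925.8 - 959.2 = -33.4
Trade balance (goods + services) = 207.7 + (-33.4) = 174.3
Net primary income = 413.9 - 91.8 = 322.1
Net secondary income = 255.9 - 80.2 = 175.7
Current account = 174.3 + 322.1 + 175.7 = 672.1
Financial account = -(672.1 + 56.1) = -728.2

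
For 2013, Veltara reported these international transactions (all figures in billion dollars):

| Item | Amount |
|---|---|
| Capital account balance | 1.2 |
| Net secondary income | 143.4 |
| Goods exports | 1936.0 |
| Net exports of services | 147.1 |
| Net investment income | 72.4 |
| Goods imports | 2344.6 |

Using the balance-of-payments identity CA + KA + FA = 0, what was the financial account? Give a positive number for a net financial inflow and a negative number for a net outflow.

44.5

Goods balance = 1936.0 - 2344.6 = -408.6
Services balance = 147.1
Trade balance (goods + services) = -408.6 + 147.1 = -261.5
Net primary income = 72.4
Net secondary income = 143.4
Current account = -261.5 + 72.4 + 143.4 = -45.7
Financial account = -(-45.7 + 1.2) = 44.5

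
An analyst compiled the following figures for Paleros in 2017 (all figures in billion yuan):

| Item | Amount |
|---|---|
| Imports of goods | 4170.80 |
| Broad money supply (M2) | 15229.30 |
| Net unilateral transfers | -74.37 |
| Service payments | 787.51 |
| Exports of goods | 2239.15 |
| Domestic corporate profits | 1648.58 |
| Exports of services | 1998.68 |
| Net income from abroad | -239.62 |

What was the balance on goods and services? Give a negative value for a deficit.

Goods balance = 2239.15 - 4170.80 = -1931.65
Services balance = 1998.68 - 787.51 = 1211.17
Trade balance (goods + services) = -1931.65 + 1211.17 = -720.48

-720.48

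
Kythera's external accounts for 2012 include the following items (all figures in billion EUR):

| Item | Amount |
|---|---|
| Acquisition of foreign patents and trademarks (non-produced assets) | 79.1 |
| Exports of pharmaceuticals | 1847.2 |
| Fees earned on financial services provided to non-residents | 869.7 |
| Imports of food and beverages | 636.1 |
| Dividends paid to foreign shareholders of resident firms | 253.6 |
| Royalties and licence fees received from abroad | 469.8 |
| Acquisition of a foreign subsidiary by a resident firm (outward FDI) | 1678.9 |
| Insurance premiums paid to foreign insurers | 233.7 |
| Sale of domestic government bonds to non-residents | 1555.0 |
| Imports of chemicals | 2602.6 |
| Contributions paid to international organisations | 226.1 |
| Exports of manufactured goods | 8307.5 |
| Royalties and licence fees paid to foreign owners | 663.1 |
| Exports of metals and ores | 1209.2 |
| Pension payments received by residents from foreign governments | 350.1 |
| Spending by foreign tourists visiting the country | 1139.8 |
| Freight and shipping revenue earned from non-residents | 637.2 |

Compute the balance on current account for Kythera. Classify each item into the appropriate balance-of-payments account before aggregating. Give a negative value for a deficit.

Goods: 8307.5 - 2602.6 - 636.1 + 1847.2 + 1209.2 = 8125.2
Services: -233.7 - 663.1 + 869.7 + 1139.8 + 469.8 + 637.2 = 2219.7
Primary income: -253.6
Secondary income: -226.1 + 350.1 = 124.0
Current account = 8125.2 + 2219.7 + (-253.6) + 124.0 = 10215.3
(Excluded from the current account — capital account: acquisition of foreign patents and trademarks (non-produced assets) 79.1; financial account: acquisition of a foreign subsidiary by a resident firm (outward FDI) 1678.9, sale of domestic government bonds to non-residents 1555.0.)

10215.3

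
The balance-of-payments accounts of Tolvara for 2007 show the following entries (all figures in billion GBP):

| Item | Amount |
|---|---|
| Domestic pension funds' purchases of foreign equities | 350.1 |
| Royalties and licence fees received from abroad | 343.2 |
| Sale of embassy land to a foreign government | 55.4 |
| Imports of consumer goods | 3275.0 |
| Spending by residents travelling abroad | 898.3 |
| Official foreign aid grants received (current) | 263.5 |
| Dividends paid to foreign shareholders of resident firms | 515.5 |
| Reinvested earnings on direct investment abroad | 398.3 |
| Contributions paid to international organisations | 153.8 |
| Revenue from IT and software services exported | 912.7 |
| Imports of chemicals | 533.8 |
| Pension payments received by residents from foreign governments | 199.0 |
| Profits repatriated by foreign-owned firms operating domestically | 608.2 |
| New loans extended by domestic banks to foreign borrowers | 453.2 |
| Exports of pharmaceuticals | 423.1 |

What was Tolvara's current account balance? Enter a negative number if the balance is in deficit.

-3444.8

Goods: 423.1 - 3275.0 - 533.8 = -3385.7
Services: -898.3 + 912.7 + 343.2 = 357.6
Primary income: 398.3 - 608.2 - 515.5 = -725.4
Secondary income: 263.5 + 199.0 - 153.8 = 308.7
Current account = (-3385.7) + 357.6 + (-725.4) + 308.7 = -3444.8
(Excluded from the current account — financial account: domestic pension funds' purchases of foreign equities 350.1, new loans extended by domestic banks to foreign borrowers 453.2; capital account: sale of embassy land to a foreign government 55.4.)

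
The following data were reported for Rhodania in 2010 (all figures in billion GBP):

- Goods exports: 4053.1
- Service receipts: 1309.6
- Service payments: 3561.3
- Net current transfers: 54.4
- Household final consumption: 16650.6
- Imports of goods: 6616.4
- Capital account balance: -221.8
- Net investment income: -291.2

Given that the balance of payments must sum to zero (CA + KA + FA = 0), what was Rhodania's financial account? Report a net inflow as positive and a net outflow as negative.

5273.6

Goods balance = 4053.1 - 6616.4 = -2563.3
Services balance = 1309.6 - 3561.3 = -2251.7
Trade balance (goods + services) = -2563.3 + (-2251.7) = -4815.0
Net primary income = -291.2
Net secondary income = 54.4
Current account = -4815.0 + (-291.2) + 54.4 = -5051.8
Financial account = -(-5051.8 + (-221.8)) = 5273.6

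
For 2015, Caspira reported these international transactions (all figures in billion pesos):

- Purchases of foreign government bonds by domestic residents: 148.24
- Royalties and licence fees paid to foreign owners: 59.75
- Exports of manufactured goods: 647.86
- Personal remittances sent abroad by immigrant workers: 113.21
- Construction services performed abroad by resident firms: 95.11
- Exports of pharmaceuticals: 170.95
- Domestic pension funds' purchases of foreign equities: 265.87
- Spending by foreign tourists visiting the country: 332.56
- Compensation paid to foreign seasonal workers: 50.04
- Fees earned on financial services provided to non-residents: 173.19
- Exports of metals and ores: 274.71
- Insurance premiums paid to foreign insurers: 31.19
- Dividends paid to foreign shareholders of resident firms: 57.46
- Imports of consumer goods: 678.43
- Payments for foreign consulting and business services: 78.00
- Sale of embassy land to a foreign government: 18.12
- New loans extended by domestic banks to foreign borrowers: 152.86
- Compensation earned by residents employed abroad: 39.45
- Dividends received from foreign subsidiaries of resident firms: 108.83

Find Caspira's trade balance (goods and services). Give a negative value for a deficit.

Goods: 647.86 + 170.95 + 274.71 - 678.43 = 415.09
Services: 95.11 - 78.00 + 332.56 - 31.19 - 59.75 + 173.19 = 431.92
Trade balance = 415.09 + 431.92 = 847.01
(Excluded from the trade balance — financial account: purchases of foreign government bonds by domestic residents 148.24, domestic pension funds' purchases of foreign equities 265.87, new loans extended by domestic banks to foreign borrowers 152.86; secondary income: personal remittances sent abroad by immigrant workers 113.21; primary income: compensation paid to foreign seasonal workers 50.04, dividends paid to foreign shareholders of resident firms 57.46, compensation earned by residents employed abroad 39.45, dividends received from foreign subsidiaries of resident firms 108.83; capital account: sale of embassy land to a foreign government 18.12.)

847.01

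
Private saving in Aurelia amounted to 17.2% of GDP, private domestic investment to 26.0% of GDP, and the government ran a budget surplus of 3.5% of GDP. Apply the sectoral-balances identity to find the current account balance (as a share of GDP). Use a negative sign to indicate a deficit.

-5.3

By the sectoral-balances identity, CA = (S_private - I) + (T - G).
Private balance = 17.2 - 26.0 = -8.8
Government balance (T - G) = 3.5
CA = -8.8 + 3.5 = -5.3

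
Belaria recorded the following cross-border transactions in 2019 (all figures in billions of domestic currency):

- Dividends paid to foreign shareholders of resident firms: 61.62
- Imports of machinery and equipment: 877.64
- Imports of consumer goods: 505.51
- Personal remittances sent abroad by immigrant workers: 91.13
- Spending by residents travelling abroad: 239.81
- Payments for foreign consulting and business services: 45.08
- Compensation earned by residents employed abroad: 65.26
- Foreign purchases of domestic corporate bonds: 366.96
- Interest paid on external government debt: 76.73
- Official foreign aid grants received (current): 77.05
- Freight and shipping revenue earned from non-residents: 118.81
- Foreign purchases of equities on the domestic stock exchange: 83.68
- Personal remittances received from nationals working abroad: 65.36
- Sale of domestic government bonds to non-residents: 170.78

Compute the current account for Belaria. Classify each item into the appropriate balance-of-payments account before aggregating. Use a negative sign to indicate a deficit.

Goods: -877.64 - 505.51 = -1383.15
Services: 118.81 - 239.81 - 45.08 = -166.08
Primary income: -76.73 + 65.26 - 61.62 = -73.09
Secondary income: 77.05 - 91.13 + 65.36 = 51.28
Current account = (-1383.15) + (-166.08) + (-73.09) + 51.28 = -1571.04
(Excluded from the current account — financial account: foreign purchases of domestic corporate bonds 366.96, foreign purchases of equities on the domestic stock exchange 83.68, sale of domestic government bonds to non-residents 170.78.)

-1571.04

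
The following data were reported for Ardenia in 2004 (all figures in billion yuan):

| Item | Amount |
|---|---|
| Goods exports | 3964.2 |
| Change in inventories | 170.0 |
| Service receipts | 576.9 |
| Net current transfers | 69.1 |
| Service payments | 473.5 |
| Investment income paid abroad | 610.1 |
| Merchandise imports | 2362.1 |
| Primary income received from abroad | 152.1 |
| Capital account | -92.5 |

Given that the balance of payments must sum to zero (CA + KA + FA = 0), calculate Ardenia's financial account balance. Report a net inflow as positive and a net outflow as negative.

-1224.1

Goods balance = 3964.2 - 2362.1 = 1602.1
Services balance = 576.9 - 473.5 = 103.4
Trade balance (goods + services) = 1602.1 + 103.4 = 1705.5
Net primary income = 152.1 - 610.1 = -458.0
Net secondary income = 69.1
Current account = 1705.5 + (-458.0) + 69.1 = 1316.6
Financial account = -(1316.6 + (-92.5)) = -1224.1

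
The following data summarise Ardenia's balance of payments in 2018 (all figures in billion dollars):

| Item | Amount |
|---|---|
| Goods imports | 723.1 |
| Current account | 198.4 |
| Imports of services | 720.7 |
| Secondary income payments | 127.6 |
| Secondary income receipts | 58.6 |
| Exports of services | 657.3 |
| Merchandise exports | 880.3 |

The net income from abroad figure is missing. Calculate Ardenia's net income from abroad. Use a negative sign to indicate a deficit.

173.6

Current account = goods balance + services balance + net primary income + net secondary income
Sum of the known components = 24.8
Net income from abroad = CA - (known components) = 198.4 - 24.8 = 173.6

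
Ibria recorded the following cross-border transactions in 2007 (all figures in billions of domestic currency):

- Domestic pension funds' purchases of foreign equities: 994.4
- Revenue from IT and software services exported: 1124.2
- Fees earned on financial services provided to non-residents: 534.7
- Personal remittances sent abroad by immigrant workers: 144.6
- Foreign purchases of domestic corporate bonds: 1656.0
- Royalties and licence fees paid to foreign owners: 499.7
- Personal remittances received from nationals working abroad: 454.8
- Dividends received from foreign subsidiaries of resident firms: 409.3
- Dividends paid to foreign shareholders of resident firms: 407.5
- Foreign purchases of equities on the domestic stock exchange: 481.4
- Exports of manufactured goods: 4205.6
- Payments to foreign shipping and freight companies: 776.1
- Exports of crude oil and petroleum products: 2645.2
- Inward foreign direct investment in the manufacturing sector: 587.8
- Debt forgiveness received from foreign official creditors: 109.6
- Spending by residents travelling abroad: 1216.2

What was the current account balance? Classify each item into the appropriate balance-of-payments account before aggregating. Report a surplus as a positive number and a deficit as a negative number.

6329.7

Goods: 4205.6 + 2645.2 = 6850.8
Services: -1216.2 - 776.1 + 534.7 - 499.7 + 1124.2 = -833.1
Primary income: -407.5 + 409.3 = 1.8
Secondary income: -144.6 + 454.8 = 310.2
Current account = 6850.8 + (-833.1) + 1.8 + 310.2 = 6329.7
(Excluded from the current account — financial account: domestic pension funds' purchases of foreign equities 994.4, foreign purchases of domestic corporate bonds 1656.0, foreign purchases of equities on the domestic stock exchange 481.4, inward foreign direct investment in the manufacturing sector 587.8; capital account: debt forgiveness received from foreign official creditors 109.6.)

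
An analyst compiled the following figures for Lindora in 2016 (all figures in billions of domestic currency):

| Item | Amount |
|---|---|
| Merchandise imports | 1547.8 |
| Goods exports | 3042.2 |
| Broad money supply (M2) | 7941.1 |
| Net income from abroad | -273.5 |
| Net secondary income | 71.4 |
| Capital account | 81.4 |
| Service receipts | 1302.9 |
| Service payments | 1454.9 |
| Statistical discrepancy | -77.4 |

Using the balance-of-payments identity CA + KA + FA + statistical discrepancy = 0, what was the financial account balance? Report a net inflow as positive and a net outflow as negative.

-1144.3

Goods balance = 3042.2 - 1547.8 = 1494.4
Services balance = 1302.9 - 1454.9 = -152.0
Trade balance (goods + services) = 1494.4 + (-152.0) = 1342.4
Net primary income = -273.5
Net secondary income = 71.4
Current account = 1342.4 + (-273.5) + 71.4 = 1140.3
Financial account = -(1140.3 + 81.4 + (-77.4)) = -1144.3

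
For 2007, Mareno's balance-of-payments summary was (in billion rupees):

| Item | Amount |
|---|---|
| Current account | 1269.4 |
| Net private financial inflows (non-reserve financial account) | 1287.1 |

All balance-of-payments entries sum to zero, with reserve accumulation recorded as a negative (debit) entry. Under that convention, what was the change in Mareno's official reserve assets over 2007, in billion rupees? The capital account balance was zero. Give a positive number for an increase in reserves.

2556.5

Official reserve transactions balance = -(1269.4 + 1287.1) = -2556.5
An accumulation of reserves is recorded as a debit (negative entry), so the change in the stock of reserves is the negative of that balance.
Change in official reserves = -(-2556.5) = 2556.5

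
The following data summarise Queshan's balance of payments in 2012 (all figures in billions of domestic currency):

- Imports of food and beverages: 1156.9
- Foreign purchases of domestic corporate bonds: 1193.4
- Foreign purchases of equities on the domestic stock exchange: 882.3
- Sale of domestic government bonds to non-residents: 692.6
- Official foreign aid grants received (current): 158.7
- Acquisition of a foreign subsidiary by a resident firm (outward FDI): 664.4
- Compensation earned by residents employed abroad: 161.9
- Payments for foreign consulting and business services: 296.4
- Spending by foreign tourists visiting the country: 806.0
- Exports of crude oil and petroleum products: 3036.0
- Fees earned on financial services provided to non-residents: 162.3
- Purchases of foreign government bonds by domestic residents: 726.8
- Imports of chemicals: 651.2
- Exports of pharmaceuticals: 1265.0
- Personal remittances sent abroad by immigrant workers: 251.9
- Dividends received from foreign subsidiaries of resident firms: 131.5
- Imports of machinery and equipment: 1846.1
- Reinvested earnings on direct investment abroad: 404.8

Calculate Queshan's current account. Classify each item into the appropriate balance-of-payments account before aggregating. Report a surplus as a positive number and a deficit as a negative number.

1923.7

Goods: 3036.0 - 651.2 - 1846.1 + 1265.0 - 1156.9 = 646.8
Services: -296.4 + 806.0 + 162.3 = 671.9
Primary income: 131.5 + 161.9 + 404.8 = 698.2
Secondary income: -251.9 + 158.7 = -93.2
Current account = 646.8 + 671.9 + 698.2 + (-93.2) = 1923.7
(Excluded from the current account — financial account: foreign purchases of domestic corporate bonds 1193.4, foreign purchases of equities on the domestic stock exchange 882.3, sale of domestic government bonds to non-residents 692.6, acquisition of a foreign subsidiary by a resident firm (outward FDI) 664.4, purchases of foreign government bonds by domestic residents 726.8.)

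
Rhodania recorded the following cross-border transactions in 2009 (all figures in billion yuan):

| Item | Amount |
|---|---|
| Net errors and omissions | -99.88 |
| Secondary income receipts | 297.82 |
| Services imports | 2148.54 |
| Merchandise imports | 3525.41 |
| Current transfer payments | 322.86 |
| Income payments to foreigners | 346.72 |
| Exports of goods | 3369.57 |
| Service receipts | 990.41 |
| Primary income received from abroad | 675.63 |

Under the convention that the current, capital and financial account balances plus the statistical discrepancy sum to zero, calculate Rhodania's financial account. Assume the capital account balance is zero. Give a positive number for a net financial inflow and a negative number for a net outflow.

Goods balance = 3369.57 - 3525.41 = -155.84
Services balance = 990.41 - 2148.54 = -1158.13
Trade balance (goods + services) = -155.84 + (-1158.13) = -1313.97
Net primary income = 675.63 - 346.72 = 328.91
Net secondary income = 297.82 - 322.86 = -25.04
Current account = -1313.97 + 328.91 + (-25.04) = -1010.10
Financial account = -(-1010.10 + (-99.88)) = 1109.98

1109.98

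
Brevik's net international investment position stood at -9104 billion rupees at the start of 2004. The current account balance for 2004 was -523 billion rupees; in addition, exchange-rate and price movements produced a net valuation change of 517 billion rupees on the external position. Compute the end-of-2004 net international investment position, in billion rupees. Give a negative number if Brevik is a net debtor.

-9110

Change in NIIP = current account + net valuation change = -523 + 517 = -6
End-of-year NIIP = -9104 + (-6) = -9110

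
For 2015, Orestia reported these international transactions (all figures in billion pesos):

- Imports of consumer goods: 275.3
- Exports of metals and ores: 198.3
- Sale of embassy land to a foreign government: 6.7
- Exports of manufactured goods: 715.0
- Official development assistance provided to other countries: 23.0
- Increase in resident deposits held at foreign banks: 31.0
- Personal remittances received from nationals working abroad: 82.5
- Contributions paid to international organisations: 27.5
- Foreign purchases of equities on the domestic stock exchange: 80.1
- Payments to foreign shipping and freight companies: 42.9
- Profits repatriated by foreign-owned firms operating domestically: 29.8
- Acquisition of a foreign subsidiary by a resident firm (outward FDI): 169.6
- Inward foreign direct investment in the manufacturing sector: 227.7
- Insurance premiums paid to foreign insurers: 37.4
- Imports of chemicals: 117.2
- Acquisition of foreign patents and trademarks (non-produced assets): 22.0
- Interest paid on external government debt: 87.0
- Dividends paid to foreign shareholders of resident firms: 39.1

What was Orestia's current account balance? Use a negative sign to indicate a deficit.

Goods: 715.0 - 117.2 + 198.3 - 275.3 = 520.8
Services: -42.9 - 37.4 = -80.3
Primary income: -29.8 - 39.1 - 87.0 = -155.9
Secondary income: -27.5 + 82.5 - 23.0 = 32.0
Current account = 520.8 + (-80.3) + (-155.9) + 32.0 = 316.6
(Excluded from the current account — capital account: sale of embassy land to a foreign government 6.7, acquisition of foreign patents and trademarks (non-produced assets) 22.0; financial account: increase in resident deposits held at foreign banks 31.0, foreign purchases of equities on the domestic stock exchange 80.1, acquisition of a foreign subsidiary by a resident firm (outward FDI) 169.6, inward foreign direct investment in the manufacturing sector 227.7.)

316.6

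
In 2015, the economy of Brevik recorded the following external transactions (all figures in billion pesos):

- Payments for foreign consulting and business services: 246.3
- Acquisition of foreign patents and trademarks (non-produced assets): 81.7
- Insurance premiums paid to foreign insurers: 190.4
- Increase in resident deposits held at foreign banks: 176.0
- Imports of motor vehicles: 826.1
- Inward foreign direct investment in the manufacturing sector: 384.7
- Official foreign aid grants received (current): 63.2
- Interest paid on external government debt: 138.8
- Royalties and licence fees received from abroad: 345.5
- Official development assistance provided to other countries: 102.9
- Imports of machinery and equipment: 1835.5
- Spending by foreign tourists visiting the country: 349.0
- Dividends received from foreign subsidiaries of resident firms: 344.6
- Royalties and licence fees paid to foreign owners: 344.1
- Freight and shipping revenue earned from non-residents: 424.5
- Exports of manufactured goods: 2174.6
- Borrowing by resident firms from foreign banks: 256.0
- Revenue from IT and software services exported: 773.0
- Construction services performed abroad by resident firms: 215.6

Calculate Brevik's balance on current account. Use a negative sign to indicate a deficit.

1005.9

Goods: 2174.6 - 826.1 - 1835.5 = -487.0
Services: -344.1 - 190.4 + 215.6 + 349.0 + 345.5 - 246.3 + 424.5 + 773.0 = 1326.8
Primary income: -138.8 + 344.6 = 205.8
Secondary income: -102.9 + 63.2 = -39.7
Current account = (-487.0) + 1326.8 + 205.8 + (-39.7) = 1005.9
(Excluded from the current account — capital account: acquisition of foreign patents and trademarks (non-produced assets) 81.7; financial account: increase in resident deposits held at foreign banks 176.0, inward foreign direct investment in the manufacturing sector 384.7, borrowing by resident firms from foreign banks 256.0.)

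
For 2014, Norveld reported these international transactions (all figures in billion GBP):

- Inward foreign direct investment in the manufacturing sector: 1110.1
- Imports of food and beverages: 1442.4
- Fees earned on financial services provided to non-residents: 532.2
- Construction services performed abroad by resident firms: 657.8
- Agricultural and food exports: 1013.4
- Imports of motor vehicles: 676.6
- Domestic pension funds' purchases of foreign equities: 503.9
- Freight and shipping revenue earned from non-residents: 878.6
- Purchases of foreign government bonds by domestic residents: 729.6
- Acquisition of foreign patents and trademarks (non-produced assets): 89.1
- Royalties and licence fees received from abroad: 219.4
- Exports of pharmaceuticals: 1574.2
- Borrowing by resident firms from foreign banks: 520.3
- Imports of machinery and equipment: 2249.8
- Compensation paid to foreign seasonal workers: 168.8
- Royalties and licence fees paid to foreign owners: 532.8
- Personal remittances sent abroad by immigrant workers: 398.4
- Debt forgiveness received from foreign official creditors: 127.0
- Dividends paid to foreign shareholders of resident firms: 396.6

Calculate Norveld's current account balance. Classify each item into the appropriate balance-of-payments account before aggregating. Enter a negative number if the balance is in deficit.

Goods: -676.6 + 1013.4 - 1442.4 + 1574.2 - 2249.8 = -1781.2
Services: 219.4 + 532.2 - 532.8 + 878.6 + 657.8 = 1755.2
Primary income: -396.6 - 168.8 = -565.4
Secondary income: -398.4
Current account = (-1781.2) + 1755.2 + (-565.4) + (-398.4) = -989.8
(Excluded from the current account — financial account: inward foreign direct investment in the manufacturing sector 1110.1, domestic pension funds' purchases of foreign equities 503.9, purchases of foreign government bonds by domestic residents 729.6, borrowing by resident firms from foreign banks 520.3; capital account: acquisition of foreign patents and trademarks (non-produced assets) 89.1, debt forgiveness received from foreign official creditors 127.0.)

-989.8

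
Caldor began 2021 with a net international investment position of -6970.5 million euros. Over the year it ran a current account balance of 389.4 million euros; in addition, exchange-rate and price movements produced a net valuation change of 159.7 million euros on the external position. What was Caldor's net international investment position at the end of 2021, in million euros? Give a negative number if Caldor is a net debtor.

-6421.4

Change in NIIP = current account + net valuation change = 389.4 + 159.7 = 549.1
End-of-year NIIP = -6970.5 + 549.1 = -6421.4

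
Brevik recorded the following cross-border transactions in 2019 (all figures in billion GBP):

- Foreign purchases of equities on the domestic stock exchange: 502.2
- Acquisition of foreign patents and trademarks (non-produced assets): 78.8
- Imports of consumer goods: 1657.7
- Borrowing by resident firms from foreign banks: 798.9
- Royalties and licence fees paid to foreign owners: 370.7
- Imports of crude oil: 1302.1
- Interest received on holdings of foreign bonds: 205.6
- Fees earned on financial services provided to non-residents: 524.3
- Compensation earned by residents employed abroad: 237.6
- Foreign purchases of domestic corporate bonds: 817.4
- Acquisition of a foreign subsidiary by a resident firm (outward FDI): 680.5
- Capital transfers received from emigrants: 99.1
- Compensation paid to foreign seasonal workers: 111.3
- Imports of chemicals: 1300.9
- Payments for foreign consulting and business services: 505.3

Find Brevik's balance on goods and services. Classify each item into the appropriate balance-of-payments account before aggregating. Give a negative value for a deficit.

-4612.4

Goods: -1302.1 - 1657.7 - 1300.9 = -4260.7
Services: -370.7 - 505.3 + 524.3 = -351.7
Trade balance = -4260.7 + (-351.7) = -4612.4
(Excluded from the trade balance — financial account: foreign purchases of equities on the domestic stock exchange 502.2, borrowing by resident firms from foreign banks 798.9, foreign purchases of domestic corporate bonds 817.4, acquisition of a foreign subsidiary by a resident firm (outward FDI) 680.5; capital account: acquisition of foreign patents and trademarks (non-produced assets) 78.8, capital transfers received from emigrants 99.1; primary income: interest received on holdings of foreign bonds 205.6, compensation earned by residents employed abroad 237.6, compensation paid to foreign seasonal workers 111.3.)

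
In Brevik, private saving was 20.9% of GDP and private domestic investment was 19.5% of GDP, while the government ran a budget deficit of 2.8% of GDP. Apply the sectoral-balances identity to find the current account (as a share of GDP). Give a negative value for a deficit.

-1.4

By the sectoral-balances identity, CA = (S_private - I) + (T - G).
Private balance = 20.9 - 19.5 = 1.4
Government balance (T - G) = -2.8
CA = 1.4 + (-2.8) = -1.4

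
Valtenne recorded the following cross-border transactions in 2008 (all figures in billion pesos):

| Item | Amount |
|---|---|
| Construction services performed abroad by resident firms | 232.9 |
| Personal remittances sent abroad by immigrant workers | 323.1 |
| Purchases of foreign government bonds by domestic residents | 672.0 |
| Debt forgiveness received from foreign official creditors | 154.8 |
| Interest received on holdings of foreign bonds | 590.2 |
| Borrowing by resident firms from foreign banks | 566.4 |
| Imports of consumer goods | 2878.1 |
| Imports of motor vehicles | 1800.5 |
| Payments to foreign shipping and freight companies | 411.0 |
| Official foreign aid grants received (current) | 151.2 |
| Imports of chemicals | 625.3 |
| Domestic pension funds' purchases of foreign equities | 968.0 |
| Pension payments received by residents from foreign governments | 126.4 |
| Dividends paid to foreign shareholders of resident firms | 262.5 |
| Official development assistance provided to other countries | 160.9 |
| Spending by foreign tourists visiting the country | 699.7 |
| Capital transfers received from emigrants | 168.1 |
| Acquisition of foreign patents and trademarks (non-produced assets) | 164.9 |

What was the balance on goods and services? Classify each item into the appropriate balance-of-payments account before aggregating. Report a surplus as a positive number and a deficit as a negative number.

Goods: -625.3 - 1800.5 - 2878.1 = -5303.9
Services: -411.0 + 699.7 + 232.9 = 521.6
Trade balance = -5303.9 + 521.6 = -4782.3
(Excluded from the trade balance — secondary income: personal remittances sent abroad by immigrant workers 323.1, official foreign aid grants received (current) 151.2, pension payments received by residents from foreign governments 126.4, official development assistance provided to other countries 160.9; financial account: purchases of foreign government bonds by domestic residents 672.0, borrowing by resident firms from foreign banks 566.4, domestic pension funds' purchases of foreign equities 968.0; capital account: debt forgiveness received from foreign official creditors 154.8, capital transfers received from emigrants 168.1, acquisition of foreign patents and trademarks (non-produced assets) 164.9; primary income: interest received on holdings of foreign bonds 590.2, dividends paid to foreign shareholders of resident firms 262.5.)

-4782.3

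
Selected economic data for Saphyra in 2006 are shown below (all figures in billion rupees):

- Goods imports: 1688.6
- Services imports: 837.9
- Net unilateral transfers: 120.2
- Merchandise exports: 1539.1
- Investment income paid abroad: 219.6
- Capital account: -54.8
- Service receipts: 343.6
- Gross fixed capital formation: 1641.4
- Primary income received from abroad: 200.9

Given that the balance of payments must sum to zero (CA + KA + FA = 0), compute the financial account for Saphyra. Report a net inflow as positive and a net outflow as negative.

Goods balance = 1539.1 - 1688.6 = -149.5
Services balance = 343.6 - 837.9 = -494.3
Trade balance (goods + services) = -149.5 + (-494.3) = -643.8
Net primary income = 200.9 - 219.6 = -18.7
Net secondary income = 120.2
Current account = -643.8 + (-18.7) + 120.2 = -542.3
Financial account = -(-542.3 + (-54.8)) = 597.1

597.1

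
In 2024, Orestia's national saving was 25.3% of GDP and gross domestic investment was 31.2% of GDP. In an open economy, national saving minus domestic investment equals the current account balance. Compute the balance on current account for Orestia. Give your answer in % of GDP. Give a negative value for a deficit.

-5.9

S - I = CA (net lending to the rest of the world).
CA = S - I = 25.3 - 31.2 = -5.9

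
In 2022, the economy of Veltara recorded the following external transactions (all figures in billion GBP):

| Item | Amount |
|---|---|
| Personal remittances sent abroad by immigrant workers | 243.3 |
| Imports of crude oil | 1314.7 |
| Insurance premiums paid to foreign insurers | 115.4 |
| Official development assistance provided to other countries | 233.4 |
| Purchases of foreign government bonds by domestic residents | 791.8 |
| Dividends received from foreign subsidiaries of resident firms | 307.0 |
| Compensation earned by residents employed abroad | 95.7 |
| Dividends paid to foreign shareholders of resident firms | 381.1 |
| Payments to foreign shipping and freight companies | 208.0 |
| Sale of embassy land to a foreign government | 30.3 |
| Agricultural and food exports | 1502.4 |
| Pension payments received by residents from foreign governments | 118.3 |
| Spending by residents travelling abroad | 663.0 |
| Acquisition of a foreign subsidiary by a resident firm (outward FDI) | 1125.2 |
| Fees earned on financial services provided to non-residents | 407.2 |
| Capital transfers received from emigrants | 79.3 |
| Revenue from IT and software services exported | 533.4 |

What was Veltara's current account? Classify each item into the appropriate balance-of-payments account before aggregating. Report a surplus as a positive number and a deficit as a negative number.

-194.9

Goods: 1502.4 - 1314.7 = 187.7
Services: 407.2 - 663.0 - 208.0 + 533.4 - 115.4 = -45.8
Primary income: 95.7 - 381.1 + 307.0 = 21.6
Secondary income: 118.3 - 233.4 - 243.3 = -358.4
Current account = 187.7 + (-45.8) + 21.6 + (-358.4) = -194.9
(Excluded from the current account — financial account: purchases of foreign government bonds by domestic residents 791.8, acquisition of a foreign subsidiary by a resident firm (outward FDI) 1125.2; capital account: sale of embassy land to a foreign government 30.3, capital transfers received from emigrants 79.3.)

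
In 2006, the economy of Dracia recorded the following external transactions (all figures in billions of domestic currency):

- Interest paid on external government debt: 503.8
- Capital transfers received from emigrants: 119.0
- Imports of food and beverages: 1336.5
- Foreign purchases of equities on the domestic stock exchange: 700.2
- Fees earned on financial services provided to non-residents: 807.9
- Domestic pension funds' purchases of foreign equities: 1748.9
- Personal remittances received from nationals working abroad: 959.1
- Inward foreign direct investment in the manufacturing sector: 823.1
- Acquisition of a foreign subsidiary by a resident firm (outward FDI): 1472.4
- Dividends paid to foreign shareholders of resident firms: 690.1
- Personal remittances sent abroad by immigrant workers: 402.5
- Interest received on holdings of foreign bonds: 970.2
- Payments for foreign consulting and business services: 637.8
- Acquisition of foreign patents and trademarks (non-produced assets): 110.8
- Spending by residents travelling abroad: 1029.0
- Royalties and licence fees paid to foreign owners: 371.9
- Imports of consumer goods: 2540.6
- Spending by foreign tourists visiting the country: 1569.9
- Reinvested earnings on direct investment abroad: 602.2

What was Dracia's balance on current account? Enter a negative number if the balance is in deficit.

Goods: -1336.5 - 2540.6 = -3877.1
Services: 807.9 - 1029.0 - 371.9 - 637.8 + 1569.9 = 339.1
Primary income: -690.1 + 970.2 + 602.2 - 503.8 = 378.5
Secondary income: -402.5 + 959.1 = 556.6
Current account = (-3877.1) + 339.1 + 378.5 + 556.6 = -2602.9
(Excluded from the current account — capital account: capital transfers received from emigrants 119.0, acquisition of foreign patents and trademarks (non-produced assets) 110.8; financial account: foreign purchases of equities on the domestic stock exchange 700.2, domestic pension funds' purchases of foreign equities 1748.9, inward foreign direct investment in the manufacturing sector 823.1, acquisition of a foreign subsidiary by a resident firm (outward FDI) 1472.4.)

-2602.9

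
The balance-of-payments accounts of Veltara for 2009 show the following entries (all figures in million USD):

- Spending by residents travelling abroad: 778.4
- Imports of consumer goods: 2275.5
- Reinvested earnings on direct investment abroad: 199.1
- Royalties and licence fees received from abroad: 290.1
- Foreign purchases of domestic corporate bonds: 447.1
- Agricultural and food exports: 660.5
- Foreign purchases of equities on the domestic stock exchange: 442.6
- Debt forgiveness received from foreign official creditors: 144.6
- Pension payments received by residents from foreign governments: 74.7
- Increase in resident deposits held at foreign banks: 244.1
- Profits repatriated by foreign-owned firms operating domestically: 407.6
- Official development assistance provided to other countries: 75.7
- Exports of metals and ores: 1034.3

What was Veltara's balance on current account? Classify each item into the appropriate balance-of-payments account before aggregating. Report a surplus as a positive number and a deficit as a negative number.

-1278.5

Goods: 660.5 + 1034.3 - 2275.5 = -580.7
Services: -778.4 + 290.1 = -488.3
Primary income: 199.1 - 407.6 = -208.5
Secondary income: 74.7 - 75.7 = -1.0
Current account = (-580.7) + (-488.3) + (-208.5) + (-1.0) = -1278.5
(Excluded from the current account — financial account: foreign purchases of domestic corporate bonds 447.1, foreign purchases of equities on the domestic stock exchange 442.6, increase in resident deposits held at foreign banks 244.1; capital account: debt forgiveness received from foreign official creditors 144.6.)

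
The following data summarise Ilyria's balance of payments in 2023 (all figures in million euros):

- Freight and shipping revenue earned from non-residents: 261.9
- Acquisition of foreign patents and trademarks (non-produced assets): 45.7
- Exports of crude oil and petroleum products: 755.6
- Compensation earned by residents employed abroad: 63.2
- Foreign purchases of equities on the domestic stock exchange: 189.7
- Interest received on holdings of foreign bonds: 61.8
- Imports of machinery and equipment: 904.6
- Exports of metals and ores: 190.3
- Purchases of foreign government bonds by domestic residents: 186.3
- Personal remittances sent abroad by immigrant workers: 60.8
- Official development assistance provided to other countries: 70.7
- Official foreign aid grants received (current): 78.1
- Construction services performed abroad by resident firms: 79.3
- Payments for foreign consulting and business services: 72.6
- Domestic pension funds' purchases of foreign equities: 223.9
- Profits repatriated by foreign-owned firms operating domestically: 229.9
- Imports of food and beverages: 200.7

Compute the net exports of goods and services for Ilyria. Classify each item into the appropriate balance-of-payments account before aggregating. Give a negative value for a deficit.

Goods: 755.6 - 200.7 - 904.6 + 190.3 = -159.4
Services: 261.9 - 72.6 + 79.3 = 268.6
Trade balance = -159.4 + 268.6 = 109.2
(Excluded from the trade balance — capital account: acquisition of foreign patents and trademarks (non-produced assets) 45.7; primary income: compensation earned by residents employed abroad 63.2, interest received on holdings of foreign bonds 61.8, profits repatriated by foreign-owned firms operating domestically 229.9; financial account: foreign purchases of equities on the domestic stock exchange 189.7, purchases of foreign government bonds by domestic residents 186.3, domestic pension funds' purchases of foreign equities 223.9; secondary income: personal remittances sent abroad by immigrant workers 60.8, official development assistance provided to other countries 70.7, official foreign aid grants received (current) 78.1.)

109.2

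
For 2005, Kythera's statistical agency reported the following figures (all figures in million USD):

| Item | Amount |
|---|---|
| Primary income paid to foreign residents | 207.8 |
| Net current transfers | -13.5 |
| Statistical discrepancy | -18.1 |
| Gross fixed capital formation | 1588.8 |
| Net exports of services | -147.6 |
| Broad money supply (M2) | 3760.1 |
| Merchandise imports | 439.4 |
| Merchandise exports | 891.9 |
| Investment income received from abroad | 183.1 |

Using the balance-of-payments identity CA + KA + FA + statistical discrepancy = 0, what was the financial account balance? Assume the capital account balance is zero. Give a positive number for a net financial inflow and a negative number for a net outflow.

-248.6

Goods balance = 891.9 - 439.4 = 452.5
Services balance = -147.6
Trade balance (goods + services) = 452.5 + (-147.6) = 304.9
Net primary income = 183.1 - 207.8 = -24.7
Net secondary income = -13.5
Current account = 304.9 + (-24.7) + (-13.5) = 266.7
Financial account = -(266.7 + (-18.1)) = -248.6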